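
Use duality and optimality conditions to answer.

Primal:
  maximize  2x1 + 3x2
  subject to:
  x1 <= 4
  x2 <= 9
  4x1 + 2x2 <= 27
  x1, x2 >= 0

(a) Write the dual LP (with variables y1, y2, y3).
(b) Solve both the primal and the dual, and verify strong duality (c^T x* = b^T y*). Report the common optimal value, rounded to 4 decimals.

The standard primal-dual pair for 'max c^T x s.t. A x <= b, x >= 0' is:
  Dual:  min b^T y  s.t.  A^T y >= c,  y >= 0.

So the dual LP is:
  minimize  4y1 + 9y2 + 27y3
  subject to:
    y1 + 4y3 >= 2
    y2 + 2y3 >= 3
    y1, y2, y3 >= 0

Solving the primal: x* = (2.25, 9).
  primal value c^T x* = 31.5.
Solving the dual: y* = (0, 2, 0.5).
  dual value b^T y* = 31.5.
Strong duality: c^T x* = b^T y*. Confirmed.

31.5


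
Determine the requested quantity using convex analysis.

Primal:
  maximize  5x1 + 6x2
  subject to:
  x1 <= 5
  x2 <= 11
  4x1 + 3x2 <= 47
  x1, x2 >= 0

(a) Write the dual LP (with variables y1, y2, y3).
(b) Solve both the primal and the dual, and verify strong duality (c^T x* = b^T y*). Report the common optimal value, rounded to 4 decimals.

The standard primal-dual pair for 'max c^T x s.t. A x <= b, x >= 0' is:
  Dual:  min b^T y  s.t.  A^T y >= c,  y >= 0.

So the dual LP is:
  minimize  5y1 + 11y2 + 47y3
  subject to:
    y1 + 4y3 >= 5
    y2 + 3y3 >= 6
    y1, y2, y3 >= 0

Solving the primal: x* = (3.5, 11).
  primal value c^T x* = 83.5.
Solving the dual: y* = (0, 2.25, 1.25).
  dual value b^T y* = 83.5.
Strong duality: c^T x* = b^T y*. Confirmed.

83.5


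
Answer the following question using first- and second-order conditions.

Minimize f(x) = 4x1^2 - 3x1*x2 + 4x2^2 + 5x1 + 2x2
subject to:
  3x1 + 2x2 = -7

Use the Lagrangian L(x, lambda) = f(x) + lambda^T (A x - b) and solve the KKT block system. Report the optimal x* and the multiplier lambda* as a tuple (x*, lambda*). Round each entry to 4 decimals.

Form the Lagrangian:
  L(x, lambda) = (1/2) x^T Q x + c^T x + lambda^T (A x - b)
Stationarity (grad_x L = 0): Q x + c + A^T lambda = 0.
Primal feasibility: A x = b.

This gives the KKT block system:
  [ Q   A^T ] [ x     ]   [-c ]
  [ A    0  ] [ lambda ] = [ b ]

Solving the linear system:
  x*      = (-1.5571, -1.1643)
  lambda* = (1.3214)
  f(x*)   = -0.4321

x* = (-1.5571, -1.1643), lambda* = (1.3214)


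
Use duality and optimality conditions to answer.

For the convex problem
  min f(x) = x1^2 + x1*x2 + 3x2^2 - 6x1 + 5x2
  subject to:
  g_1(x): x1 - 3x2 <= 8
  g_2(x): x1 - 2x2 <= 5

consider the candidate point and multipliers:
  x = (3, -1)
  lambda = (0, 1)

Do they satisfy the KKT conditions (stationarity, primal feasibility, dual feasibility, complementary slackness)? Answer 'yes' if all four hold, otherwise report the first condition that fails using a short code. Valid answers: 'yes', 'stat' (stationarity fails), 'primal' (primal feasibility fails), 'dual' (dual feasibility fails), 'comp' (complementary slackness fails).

Gradient of f: grad f(x) = Q x + c = (-1, 2)
Constraint values g_i(x) = a_i^T x - b_i:
  g_1((3, -1)) = -2
  g_2((3, -1)) = 0
Stationarity residual: grad f(x) + sum_i lambda_i a_i = (0, 0)
  -> stationarity OK
Primal feasibility (all g_i <= 0): OK
Dual feasibility (all lambda_i >= 0): OK
Complementary slackness (lambda_i * g_i(x) = 0 for all i): OK

Verdict: yes, KKT holds.

yes


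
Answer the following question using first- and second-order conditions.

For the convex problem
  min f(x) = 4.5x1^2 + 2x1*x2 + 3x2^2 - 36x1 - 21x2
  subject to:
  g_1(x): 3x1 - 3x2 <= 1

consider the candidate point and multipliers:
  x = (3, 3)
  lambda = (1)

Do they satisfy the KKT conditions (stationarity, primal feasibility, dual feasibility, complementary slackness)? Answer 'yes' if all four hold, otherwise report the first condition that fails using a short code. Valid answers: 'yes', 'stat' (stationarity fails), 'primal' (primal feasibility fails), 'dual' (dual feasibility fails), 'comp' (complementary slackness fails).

Gradient of f: grad f(x) = Q x + c = (-3, 3)
Constraint values g_i(x) = a_i^T x - b_i:
  g_1((3, 3)) = -1
Stationarity residual: grad f(x) + sum_i lambda_i a_i = (0, 0)
  -> stationarity OK
Primal feasibility (all g_i <= 0): OK
Dual feasibility (all lambda_i >= 0): OK
Complementary slackness (lambda_i * g_i(x) = 0 for all i): FAILS

Verdict: the first failing condition is complementary_slackness -> comp.

comp


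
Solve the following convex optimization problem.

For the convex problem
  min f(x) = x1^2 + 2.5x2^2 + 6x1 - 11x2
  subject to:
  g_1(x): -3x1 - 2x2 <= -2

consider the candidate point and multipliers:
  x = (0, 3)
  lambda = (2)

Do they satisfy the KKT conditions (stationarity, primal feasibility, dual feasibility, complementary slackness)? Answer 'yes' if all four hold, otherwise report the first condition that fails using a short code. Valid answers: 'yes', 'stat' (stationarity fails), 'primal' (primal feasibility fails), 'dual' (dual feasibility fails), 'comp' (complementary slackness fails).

Gradient of f: grad f(x) = Q x + c = (6, 4)
Constraint values g_i(x) = a_i^T x - b_i:
  g_1((0, 3)) = -4
Stationarity residual: grad f(x) + sum_i lambda_i a_i = (0, 0)
  -> stationarity OK
Primal feasibility (all g_i <= 0): OK
Dual feasibility (all lambda_i >= 0): OK
Complementary slackness (lambda_i * g_i(x) = 0 for all i): FAILS

Verdict: the first failing condition is complementary_slackness -> comp.

comp


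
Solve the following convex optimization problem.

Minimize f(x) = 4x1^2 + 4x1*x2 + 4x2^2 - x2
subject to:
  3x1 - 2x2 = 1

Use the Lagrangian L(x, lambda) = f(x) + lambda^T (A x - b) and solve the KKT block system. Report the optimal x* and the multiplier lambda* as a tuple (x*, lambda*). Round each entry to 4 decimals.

Form the Lagrangian:
  L(x, lambda) = (1/2) x^T Q x + c^T x + lambda^T (A x - b)
Stationarity (grad_x L = 0): Q x + c + A^T lambda = 0.
Primal feasibility: A x = b.

This gives the KKT block system:
  [ Q   A^T ] [ x     ]   [-c ]
  [ A    0  ] [ lambda ] = [ b ]

Solving the linear system:
  x*      = (0.25, -0.125)
  lambda* = (-0.5)
  f(x*)   = 0.3125

x* = (0.25, -0.125), lambda* = (-0.5)


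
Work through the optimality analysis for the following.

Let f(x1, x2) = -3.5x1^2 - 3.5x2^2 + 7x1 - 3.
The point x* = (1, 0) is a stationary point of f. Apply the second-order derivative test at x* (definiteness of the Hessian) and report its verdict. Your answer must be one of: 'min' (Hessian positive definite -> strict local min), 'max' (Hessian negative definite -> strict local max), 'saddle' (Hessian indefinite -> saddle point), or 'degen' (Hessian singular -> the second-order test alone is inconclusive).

Compute the Hessian H = grad^2 f:
  H = [[-7, 0], [0, -7]]
Verify stationarity: grad f(x*) = H x* + g = (0, 0).
Eigenvalues of H: -7, -7.
Both eigenvalues < 0, so H is negative definite -> x* is a strict local max.

max


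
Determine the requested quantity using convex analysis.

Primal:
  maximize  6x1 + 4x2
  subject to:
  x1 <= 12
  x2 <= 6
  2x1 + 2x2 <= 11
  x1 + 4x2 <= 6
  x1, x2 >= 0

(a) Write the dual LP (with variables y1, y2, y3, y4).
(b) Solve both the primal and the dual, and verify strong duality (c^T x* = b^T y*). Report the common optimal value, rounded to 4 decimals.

The standard primal-dual pair for 'max c^T x s.t. A x <= b, x >= 0' is:
  Dual:  min b^T y  s.t.  A^T y >= c,  y >= 0.

So the dual LP is:
  minimize  12y1 + 6y2 + 11y3 + 6y4
  subject to:
    y1 + 2y3 + y4 >= 6
    y2 + 2y3 + 4y4 >= 4
    y1, y2, y3, y4 >= 0

Solving the primal: x* = (5.5, 0).
  primal value c^T x* = 33.
Solving the dual: y* = (0, 0, 3, 0).
  dual value b^T y* = 33.
Strong duality: c^T x* = b^T y*. Confirmed.

33


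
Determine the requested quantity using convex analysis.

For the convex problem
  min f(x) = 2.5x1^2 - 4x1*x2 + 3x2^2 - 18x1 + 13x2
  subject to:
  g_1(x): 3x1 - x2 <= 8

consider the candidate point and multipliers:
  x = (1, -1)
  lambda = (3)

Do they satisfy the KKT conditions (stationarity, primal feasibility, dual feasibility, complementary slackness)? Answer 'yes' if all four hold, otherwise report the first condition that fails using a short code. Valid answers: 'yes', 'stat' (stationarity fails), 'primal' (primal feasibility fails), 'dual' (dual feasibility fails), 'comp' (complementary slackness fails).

Gradient of f: grad f(x) = Q x + c = (-9, 3)
Constraint values g_i(x) = a_i^T x - b_i:
  g_1((1, -1)) = -4
Stationarity residual: grad f(x) + sum_i lambda_i a_i = (0, 0)
  -> stationarity OK
Primal feasibility (all g_i <= 0): OK
Dual feasibility (all lambda_i >= 0): OK
Complementary slackness (lambda_i * g_i(x) = 0 for all i): FAILS

Verdict: the first failing condition is complementary_slackness -> comp.

comp


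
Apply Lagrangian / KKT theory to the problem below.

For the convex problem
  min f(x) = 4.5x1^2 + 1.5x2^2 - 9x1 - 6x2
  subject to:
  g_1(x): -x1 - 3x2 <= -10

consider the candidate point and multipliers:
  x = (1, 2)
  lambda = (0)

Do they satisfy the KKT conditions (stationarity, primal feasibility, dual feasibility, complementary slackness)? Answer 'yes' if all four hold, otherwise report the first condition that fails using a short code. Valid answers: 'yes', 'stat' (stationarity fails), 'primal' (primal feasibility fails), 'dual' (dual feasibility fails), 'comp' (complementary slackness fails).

Gradient of f: grad f(x) = Q x + c = (0, 0)
Constraint values g_i(x) = a_i^T x - b_i:
  g_1((1, 2)) = 3
Stationarity residual: grad f(x) + sum_i lambda_i a_i = (0, 0)
  -> stationarity OK
Primal feasibility (all g_i <= 0): FAILS
Dual feasibility (all lambda_i >= 0): OK
Complementary slackness (lambda_i * g_i(x) = 0 for all i): OK

Verdict: the first failing condition is primal_feasibility -> primal.

primal


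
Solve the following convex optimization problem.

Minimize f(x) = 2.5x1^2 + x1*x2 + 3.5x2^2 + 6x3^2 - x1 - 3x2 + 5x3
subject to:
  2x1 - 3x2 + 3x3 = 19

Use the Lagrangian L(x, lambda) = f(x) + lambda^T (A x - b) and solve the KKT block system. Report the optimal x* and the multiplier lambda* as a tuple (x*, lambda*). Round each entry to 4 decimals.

Form the Lagrangian:
  L(x, lambda) = (1/2) x^T Q x + c^T x + lambda^T (A x - b)
Stationarity (grad_x L = 0): Q x + c + A^T lambda = 0.
Primal feasibility: A x = b.

This gives the KKT block system:
  [ Q   A^T ] [ x     ]   [-c ]
  [ A    0  ] [ lambda ] = [ b ]

Solving the linear system:
  x*      = (3.3869, -2.8575, 1.2179)
  lambda* = (-6.5385)
  f(x*)   = 67.753

x* = (3.3869, -2.8575, 1.2179), lambda* = (-6.5385)


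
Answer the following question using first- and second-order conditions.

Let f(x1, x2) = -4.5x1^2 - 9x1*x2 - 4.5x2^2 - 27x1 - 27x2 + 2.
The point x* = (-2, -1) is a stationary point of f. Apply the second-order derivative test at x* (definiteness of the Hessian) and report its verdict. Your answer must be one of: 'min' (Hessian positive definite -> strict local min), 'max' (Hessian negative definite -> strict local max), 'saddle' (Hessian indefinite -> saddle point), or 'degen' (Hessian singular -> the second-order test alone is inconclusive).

Compute the Hessian H = grad^2 f:
  H = [[-9, -9], [-9, -9]]
Verify stationarity: grad f(x*) = H x* + g = (0, 0).
Eigenvalues of H: -18, 0.
H has a zero eigenvalue (singular; negative semidefinite but not definite), so H is neither positive definite, negative definite, nor indefinite. The second-order test alone is inconclusive -> degen.
(Indeed, f is constant along the null direction of H through x*, so x* is not a strict local extremum.)

degen


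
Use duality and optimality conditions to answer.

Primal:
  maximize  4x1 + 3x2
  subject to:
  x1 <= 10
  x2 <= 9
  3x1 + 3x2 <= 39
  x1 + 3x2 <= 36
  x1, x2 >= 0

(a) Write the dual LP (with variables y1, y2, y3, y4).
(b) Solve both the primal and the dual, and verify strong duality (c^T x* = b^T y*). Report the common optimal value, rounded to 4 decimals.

The standard primal-dual pair for 'max c^T x s.t. A x <= b, x >= 0' is:
  Dual:  min b^T y  s.t.  A^T y >= c,  y >= 0.

So the dual LP is:
  minimize  10y1 + 9y2 + 39y3 + 36y4
  subject to:
    y1 + 3y3 + y4 >= 4
    y2 + 3y3 + 3y4 >= 3
    y1, y2, y3, y4 >= 0

Solving the primal: x* = (10, 3).
  primal value c^T x* = 49.
Solving the dual: y* = (1, 0, 1, 0).
  dual value b^T y* = 49.
Strong duality: c^T x* = b^T y*. Confirmed.

49


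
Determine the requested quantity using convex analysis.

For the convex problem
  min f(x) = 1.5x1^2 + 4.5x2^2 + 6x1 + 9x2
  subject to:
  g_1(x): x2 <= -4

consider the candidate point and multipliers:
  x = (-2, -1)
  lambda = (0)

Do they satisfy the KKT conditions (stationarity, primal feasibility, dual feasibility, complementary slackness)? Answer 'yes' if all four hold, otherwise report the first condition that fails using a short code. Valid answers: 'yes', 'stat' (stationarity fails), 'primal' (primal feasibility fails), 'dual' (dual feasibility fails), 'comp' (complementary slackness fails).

Gradient of f: grad f(x) = Q x + c = (0, 0)
Constraint values g_i(x) = a_i^T x - b_i:
  g_1((-2, -1)) = 3
Stationarity residual: grad f(x) + sum_i lambda_i a_i = (0, 0)
  -> stationarity OK
Primal feasibility (all g_i <= 0): FAILS
Dual feasibility (all lambda_i >= 0): OK
Complementary slackness (lambda_i * g_i(x) = 0 for all i): OK

Verdict: the first failing condition is primal_feasibility -> primal.

primal


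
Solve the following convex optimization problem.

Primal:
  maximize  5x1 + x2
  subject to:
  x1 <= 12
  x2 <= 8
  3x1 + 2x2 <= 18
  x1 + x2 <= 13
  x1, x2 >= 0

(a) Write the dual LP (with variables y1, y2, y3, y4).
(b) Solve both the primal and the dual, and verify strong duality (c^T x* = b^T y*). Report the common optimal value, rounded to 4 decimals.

The standard primal-dual pair for 'max c^T x s.t. A x <= b, x >= 0' is:
  Dual:  min b^T y  s.t.  A^T y >= c,  y >= 0.

So the dual LP is:
  minimize  12y1 + 8y2 + 18y3 + 13y4
  subject to:
    y1 + 3y3 + y4 >= 5
    y2 + 2y3 + y4 >= 1
    y1, y2, y3, y4 >= 0

Solving the primal: x* = (6, 0).
  primal value c^T x* = 30.
Solving the dual: y* = (0, 0, 1.6667, 0).
  dual value b^T y* = 30.
Strong duality: c^T x* = b^T y*. Confirmed.

30


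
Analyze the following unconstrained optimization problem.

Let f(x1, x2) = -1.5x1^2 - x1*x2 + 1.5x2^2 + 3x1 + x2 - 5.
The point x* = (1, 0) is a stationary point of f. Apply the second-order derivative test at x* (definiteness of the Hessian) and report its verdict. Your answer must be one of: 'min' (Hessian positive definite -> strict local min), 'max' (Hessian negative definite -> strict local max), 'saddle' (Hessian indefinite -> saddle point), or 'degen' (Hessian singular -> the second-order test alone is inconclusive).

Compute the Hessian H = grad^2 f:
  H = [[-3, -1], [-1, 3]]
Verify stationarity: grad f(x*) = H x* + g = (0, 0).
Eigenvalues of H: -3.1623, 3.1623.
Eigenvalues have mixed signs, so H is indefinite -> x* is a saddle point.

saddle


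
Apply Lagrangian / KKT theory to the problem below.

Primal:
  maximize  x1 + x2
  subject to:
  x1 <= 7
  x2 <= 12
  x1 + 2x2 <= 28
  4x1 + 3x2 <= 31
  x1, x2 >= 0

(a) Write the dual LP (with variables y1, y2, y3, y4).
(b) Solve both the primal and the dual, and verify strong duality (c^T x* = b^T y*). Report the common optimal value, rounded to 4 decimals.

The standard primal-dual pair for 'max c^T x s.t. A x <= b, x >= 0' is:
  Dual:  min b^T y  s.t.  A^T y >= c,  y >= 0.

So the dual LP is:
  minimize  7y1 + 12y2 + 28y3 + 31y4
  subject to:
    y1 + y3 + 4y4 >= 1
    y2 + 2y3 + 3y4 >= 1
    y1, y2, y3, y4 >= 0

Solving the primal: x* = (0, 10.3333).
  primal value c^T x* = 10.3333.
Solving the dual: y* = (0, 0, 0, 0.3333).
  dual value b^T y* = 10.3333.
Strong duality: c^T x* = b^T y*. Confirmed.

10.3333


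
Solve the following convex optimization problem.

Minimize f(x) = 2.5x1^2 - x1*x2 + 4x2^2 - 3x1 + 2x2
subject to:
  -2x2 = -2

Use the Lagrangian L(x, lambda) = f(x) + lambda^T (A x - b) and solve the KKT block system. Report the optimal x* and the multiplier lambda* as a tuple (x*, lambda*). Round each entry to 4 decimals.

Form the Lagrangian:
  L(x, lambda) = (1/2) x^T Q x + c^T x + lambda^T (A x - b)
Stationarity (grad_x L = 0): Q x + c + A^T lambda = 0.
Primal feasibility: A x = b.

This gives the KKT block system:
  [ Q   A^T ] [ x     ]   [-c ]
  [ A    0  ] [ lambda ] = [ b ]

Solving the linear system:
  x*      = (0.8, 1)
  lambda* = (4.6)
  f(x*)   = 4.4

x* = (0.8, 1), lambda* = (4.6)


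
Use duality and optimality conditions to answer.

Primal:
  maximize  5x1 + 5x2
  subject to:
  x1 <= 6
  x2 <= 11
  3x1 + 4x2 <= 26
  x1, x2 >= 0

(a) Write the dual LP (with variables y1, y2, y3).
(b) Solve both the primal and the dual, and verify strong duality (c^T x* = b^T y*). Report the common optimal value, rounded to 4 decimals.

The standard primal-dual pair for 'max c^T x s.t. A x <= b, x >= 0' is:
  Dual:  min b^T y  s.t.  A^T y >= c,  y >= 0.

So the dual LP is:
  minimize  6y1 + 11y2 + 26y3
  subject to:
    y1 + 3y3 >= 5
    y2 + 4y3 >= 5
    y1, y2, y3 >= 0

Solving the primal: x* = (6, 2).
  primal value c^T x* = 40.
Solving the dual: y* = (1.25, 0, 1.25).
  dual value b^T y* = 40.
Strong duality: c^T x* = b^T y*. Confirmed.

40


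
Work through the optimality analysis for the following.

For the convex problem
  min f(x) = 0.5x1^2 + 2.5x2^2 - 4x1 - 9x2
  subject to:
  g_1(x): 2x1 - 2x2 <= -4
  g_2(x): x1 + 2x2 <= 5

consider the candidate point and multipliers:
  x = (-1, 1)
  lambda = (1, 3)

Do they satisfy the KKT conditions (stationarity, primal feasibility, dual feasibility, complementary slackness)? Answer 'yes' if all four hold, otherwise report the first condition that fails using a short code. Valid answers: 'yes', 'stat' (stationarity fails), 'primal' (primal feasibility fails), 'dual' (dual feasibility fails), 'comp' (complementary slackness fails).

Gradient of f: grad f(x) = Q x + c = (-5, -4)
Constraint values g_i(x) = a_i^T x - b_i:
  g_1((-1, 1)) = 0
  g_2((-1, 1)) = -4
Stationarity residual: grad f(x) + sum_i lambda_i a_i = (0, 0)
  -> stationarity OK
Primal feasibility (all g_i <= 0): OK
Dual feasibility (all lambda_i >= 0): OK
Complementary slackness (lambda_i * g_i(x) = 0 for all i): FAILS

Verdict: the first failing condition is complementary_slackness -> comp.

comp


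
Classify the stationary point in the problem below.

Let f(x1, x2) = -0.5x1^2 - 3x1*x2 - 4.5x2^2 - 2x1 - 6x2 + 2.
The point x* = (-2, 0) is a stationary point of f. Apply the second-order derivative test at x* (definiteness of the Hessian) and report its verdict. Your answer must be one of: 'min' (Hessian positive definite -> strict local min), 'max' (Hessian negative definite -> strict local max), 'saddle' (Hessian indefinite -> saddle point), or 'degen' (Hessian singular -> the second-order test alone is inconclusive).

Compute the Hessian H = grad^2 f:
  H = [[-1, -3], [-3, -9]]
Verify stationarity: grad f(x*) = H x* + g = (0, 0).
Eigenvalues of H: -10, 0.
H has a zero eigenvalue (singular; negative semidefinite but not definite), so H is neither positive definite, negative definite, nor indefinite. The second-order test alone is inconclusive -> degen.
(Indeed, f is constant along the null direction of H through x*, so x* is not a strict local extremum.)

degen


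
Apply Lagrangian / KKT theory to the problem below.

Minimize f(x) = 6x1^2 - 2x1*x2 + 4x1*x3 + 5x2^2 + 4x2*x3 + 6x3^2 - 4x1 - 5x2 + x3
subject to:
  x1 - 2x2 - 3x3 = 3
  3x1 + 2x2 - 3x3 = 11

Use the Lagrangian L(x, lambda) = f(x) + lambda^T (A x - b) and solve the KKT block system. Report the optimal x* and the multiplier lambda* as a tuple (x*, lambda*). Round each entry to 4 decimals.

Form the Lagrangian:
  L(x, lambda) = (1/2) x^T Q x + c^T x + lambda^T (A x - b)
Stationarity (grad_x L = 0): Q x + c + A^T lambda = 0.
Primal feasibility: A x = b.

This gives the KKT block system:
  [ Q   A^T ] [ x     ]   [-c ]
  [ A    0  ] [ lambda ] = [ b ]

Solving the linear system:
  x*      = (1.3401, 1.3299, -1.4399)
  lambda* = (-0.9683, -0.898)
  f(x*)   = -0.3339

x* = (1.3401, 1.3299, -1.4399), lambda* = (-0.9683, -0.898)


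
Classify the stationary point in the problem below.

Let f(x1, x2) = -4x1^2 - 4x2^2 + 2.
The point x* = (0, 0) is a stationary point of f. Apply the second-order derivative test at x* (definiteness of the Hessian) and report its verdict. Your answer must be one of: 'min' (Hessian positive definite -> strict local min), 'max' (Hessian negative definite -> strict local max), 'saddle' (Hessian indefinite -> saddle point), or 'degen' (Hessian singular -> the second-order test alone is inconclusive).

Compute the Hessian H = grad^2 f:
  H = [[-8, 0], [0, -8]]
Verify stationarity: grad f(x*) = H x* + g = (0, 0).
Eigenvalues of H: -8, -8.
Both eigenvalues < 0, so H is negative definite -> x* is a strict local max.

max


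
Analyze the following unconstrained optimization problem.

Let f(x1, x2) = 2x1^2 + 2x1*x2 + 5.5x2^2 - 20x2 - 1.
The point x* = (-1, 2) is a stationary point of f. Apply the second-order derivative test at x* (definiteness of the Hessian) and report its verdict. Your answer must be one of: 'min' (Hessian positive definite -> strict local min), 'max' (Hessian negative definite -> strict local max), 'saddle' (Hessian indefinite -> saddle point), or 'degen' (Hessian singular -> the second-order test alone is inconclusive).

Compute the Hessian H = grad^2 f:
  H = [[4, 2], [2, 11]]
Verify stationarity: grad f(x*) = H x* + g = (0, 0).
Eigenvalues of H: 3.4689, 11.5311.
Both eigenvalues > 0, so H is positive definite -> x* is a strict local min.

min


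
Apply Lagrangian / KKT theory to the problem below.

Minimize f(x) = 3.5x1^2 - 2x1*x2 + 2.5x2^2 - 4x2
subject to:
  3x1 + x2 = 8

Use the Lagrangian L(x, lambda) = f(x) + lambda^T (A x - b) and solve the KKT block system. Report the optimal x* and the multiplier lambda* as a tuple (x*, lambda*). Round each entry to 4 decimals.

Form the Lagrangian:
  L(x, lambda) = (1/2) x^T Q x + c^T x + lambda^T (A x - b)
Stationarity (grad_x L = 0): Q x + c + A^T lambda = 0.
Primal feasibility: A x = b.

This gives the KKT block system:
  [ Q   A^T ] [ x     ]   [-c ]
  [ A    0  ] [ lambda ] = [ b ]

Solving the linear system:
  x*      = (1.9375, 2.1875)
  lambda* = (-3.0625)
  f(x*)   = 7.875

x* = (1.9375, 2.1875), lambda* = (-3.0625)


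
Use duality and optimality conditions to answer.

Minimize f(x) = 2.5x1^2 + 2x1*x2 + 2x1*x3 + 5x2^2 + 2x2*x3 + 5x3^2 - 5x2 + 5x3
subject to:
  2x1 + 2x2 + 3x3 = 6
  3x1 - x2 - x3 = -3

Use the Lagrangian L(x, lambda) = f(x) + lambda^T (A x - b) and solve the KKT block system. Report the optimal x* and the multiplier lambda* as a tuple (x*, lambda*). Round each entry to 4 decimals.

Form the Lagrangian:
  L(x, lambda) = (1/2) x^T Q x + c^T x + lambda^T (A x - b)
Stationarity (grad_x L = 0): Q x + c + A^T lambda = 0.
Primal feasibility: A x = b.

This gives the KKT block system:
  [ Q   A^T ] [ x     ]   [-c ]
  [ A    0  ] [ lambda ] = [ b ]

Solving the linear system:
  x*      = (-0.1274, 1.5987, 1.0191)
  lambda* = (-5.3637, 2.0429)
  f(x*)   = 17.7066

x* = (-0.1274, 1.5987, 1.0191), lambda* = (-5.3637, 2.0429)


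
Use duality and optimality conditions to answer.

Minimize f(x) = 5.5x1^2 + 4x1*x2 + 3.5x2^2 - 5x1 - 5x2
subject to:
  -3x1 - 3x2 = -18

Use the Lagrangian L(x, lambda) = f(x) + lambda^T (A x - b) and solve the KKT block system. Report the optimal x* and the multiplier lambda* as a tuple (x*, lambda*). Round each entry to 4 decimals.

Form the Lagrangian:
  L(x, lambda) = (1/2) x^T Q x + c^T x + lambda^T (A x - b)
Stationarity (grad_x L = 0): Q x + c + A^T lambda = 0.
Primal feasibility: A x = b.

This gives the KKT block system:
  [ Q   A^T ] [ x     ]   [-c ]
  [ A    0  ] [ lambda ] = [ b ]

Solving the linear system:
  x*      = (1.8, 4.2)
  lambda* = (10.5333)
  f(x*)   = 79.8

x* = (1.8, 4.2), lambda* = (10.5333)


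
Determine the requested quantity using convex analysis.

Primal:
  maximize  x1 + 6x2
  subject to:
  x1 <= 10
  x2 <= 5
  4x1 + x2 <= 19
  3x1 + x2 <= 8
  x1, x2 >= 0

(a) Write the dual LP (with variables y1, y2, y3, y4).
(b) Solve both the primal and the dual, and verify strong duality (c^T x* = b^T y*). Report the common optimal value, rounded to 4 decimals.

The standard primal-dual pair for 'max c^T x s.t. A x <= b, x >= 0' is:
  Dual:  min b^T y  s.t.  A^T y >= c,  y >= 0.

So the dual LP is:
  minimize  10y1 + 5y2 + 19y3 + 8y4
  subject to:
    y1 + 4y3 + 3y4 >= 1
    y2 + y3 + y4 >= 6
    y1, y2, y3, y4 >= 0

Solving the primal: x* = (1, 5).
  primal value c^T x* = 31.
Solving the dual: y* = (0, 5.6667, 0, 0.3333).
  dual value b^T y* = 31.
Strong duality: c^T x* = b^T y*. Confirmed.

31


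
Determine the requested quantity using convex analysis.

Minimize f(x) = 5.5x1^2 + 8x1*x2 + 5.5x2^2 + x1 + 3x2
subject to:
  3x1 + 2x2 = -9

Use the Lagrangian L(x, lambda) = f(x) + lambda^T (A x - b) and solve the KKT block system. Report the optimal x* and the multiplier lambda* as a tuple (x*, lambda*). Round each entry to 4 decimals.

Form the Lagrangian:
  L(x, lambda) = (1/2) x^T Q x + c^T x + lambda^T (A x - b)
Stationarity (grad_x L = 0): Q x + c + A^T lambda = 0.
Primal feasibility: A x = b.

This gives the KKT block system:
  [ Q   A^T ] [ x     ]   [-c ]
  [ A    0  ] [ lambda ] = [ b ]

Solving the linear system:
  x*      = (-2.9574, -0.0638)
  lambda* = (10.6809)
  f(x*)   = 46.4894

x* = (-2.9574, -0.0638), lambda* = (10.6809)


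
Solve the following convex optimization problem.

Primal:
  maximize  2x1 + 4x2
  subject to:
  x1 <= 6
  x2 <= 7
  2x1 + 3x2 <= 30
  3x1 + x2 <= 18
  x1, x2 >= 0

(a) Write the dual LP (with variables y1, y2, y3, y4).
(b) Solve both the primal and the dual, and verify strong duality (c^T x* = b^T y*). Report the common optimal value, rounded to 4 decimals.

The standard primal-dual pair for 'max c^T x s.t. A x <= b, x >= 0' is:
  Dual:  min b^T y  s.t.  A^T y >= c,  y >= 0.

So the dual LP is:
  minimize  6y1 + 7y2 + 30y3 + 18y4
  subject to:
    y1 + 2y3 + 3y4 >= 2
    y2 + 3y3 + y4 >= 4
    y1, y2, y3, y4 >= 0

Solving the primal: x* = (3.6667, 7).
  primal value c^T x* = 35.3333.
Solving the dual: y* = (0, 3.3333, 0, 0.6667).
  dual value b^T y* = 35.3333.
Strong duality: c^T x* = b^T y*. Confirmed.

35.3333


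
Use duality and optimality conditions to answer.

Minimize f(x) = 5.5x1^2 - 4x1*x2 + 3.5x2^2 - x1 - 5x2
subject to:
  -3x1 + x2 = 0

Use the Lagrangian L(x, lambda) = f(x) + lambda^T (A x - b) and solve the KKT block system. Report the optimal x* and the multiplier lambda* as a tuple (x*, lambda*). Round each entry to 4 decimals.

Form the Lagrangian:
  L(x, lambda) = (1/2) x^T Q x + c^T x + lambda^T (A x - b)
Stationarity (grad_x L = 0): Q x + c + A^T lambda = 0.
Primal feasibility: A x = b.

This gives the KKT block system:
  [ Q   A^T ] [ x     ]   [-c ]
  [ A    0  ] [ lambda ] = [ b ]

Solving the linear system:
  x*      = (0.32, 0.96)
  lambda* = (-0.44)
  f(x*)   = -2.56

x* = (0.32, 0.96), lambda* = (-0.44)


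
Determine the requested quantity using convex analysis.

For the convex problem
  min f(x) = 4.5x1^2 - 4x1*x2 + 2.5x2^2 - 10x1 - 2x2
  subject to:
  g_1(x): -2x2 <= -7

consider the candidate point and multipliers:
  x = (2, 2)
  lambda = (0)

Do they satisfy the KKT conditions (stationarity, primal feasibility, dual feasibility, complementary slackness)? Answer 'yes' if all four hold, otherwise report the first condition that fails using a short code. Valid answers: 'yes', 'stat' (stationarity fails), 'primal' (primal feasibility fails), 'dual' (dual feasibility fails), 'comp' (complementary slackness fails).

Gradient of f: grad f(x) = Q x + c = (0, 0)
Constraint values g_i(x) = a_i^T x - b_i:
  g_1((2, 2)) = 3
Stationarity residual: grad f(x) + sum_i lambda_i a_i = (0, 0)
  -> stationarity OK
Primal feasibility (all g_i <= 0): FAILS
Dual feasibility (all lambda_i >= 0): OK
Complementary slackness (lambda_i * g_i(x) = 0 for all i): OK

Verdict: the first failing condition is primal_feasibility -> primal.

primal


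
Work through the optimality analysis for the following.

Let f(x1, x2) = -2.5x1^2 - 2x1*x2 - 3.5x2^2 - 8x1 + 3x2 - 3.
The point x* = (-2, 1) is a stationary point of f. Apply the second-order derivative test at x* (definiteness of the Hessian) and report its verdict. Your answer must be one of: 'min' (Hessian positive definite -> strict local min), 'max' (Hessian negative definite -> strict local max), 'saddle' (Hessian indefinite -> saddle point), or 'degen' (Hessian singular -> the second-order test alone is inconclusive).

Compute the Hessian H = grad^2 f:
  H = [[-5, -2], [-2, -7]]
Verify stationarity: grad f(x*) = H x* + g = (0, 0).
Eigenvalues of H: -8.2361, -3.7639.
Both eigenvalues < 0, so H is negative definite -> x* is a strict local max.

max


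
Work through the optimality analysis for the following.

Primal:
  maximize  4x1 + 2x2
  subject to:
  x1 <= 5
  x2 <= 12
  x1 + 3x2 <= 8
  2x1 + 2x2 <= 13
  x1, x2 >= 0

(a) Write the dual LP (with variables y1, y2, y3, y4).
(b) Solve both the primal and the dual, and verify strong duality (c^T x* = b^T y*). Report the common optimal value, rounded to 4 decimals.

The standard primal-dual pair for 'max c^T x s.t. A x <= b, x >= 0' is:
  Dual:  min b^T y  s.t.  A^T y >= c,  y >= 0.

So the dual LP is:
  minimize  5y1 + 12y2 + 8y3 + 13y4
  subject to:
    y1 + y3 + 2y4 >= 4
    y2 + 3y3 + 2y4 >= 2
    y1, y2, y3, y4 >= 0

Solving the primal: x* = (5, 1).
  primal value c^T x* = 22.
Solving the dual: y* = (3.3333, 0, 0.6667, 0).
  dual value b^T y* = 22.
Strong duality: c^T x* = b^T y*. Confirmed.

22


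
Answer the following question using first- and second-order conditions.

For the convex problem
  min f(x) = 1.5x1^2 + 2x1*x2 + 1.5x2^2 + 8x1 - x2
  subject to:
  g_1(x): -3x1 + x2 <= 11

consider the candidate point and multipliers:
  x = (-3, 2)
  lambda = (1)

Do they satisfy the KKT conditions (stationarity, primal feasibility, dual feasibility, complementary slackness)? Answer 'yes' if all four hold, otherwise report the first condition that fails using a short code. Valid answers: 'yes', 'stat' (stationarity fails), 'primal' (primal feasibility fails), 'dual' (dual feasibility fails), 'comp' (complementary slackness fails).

Gradient of f: grad f(x) = Q x + c = (3, -1)
Constraint values g_i(x) = a_i^T x - b_i:
  g_1((-3, 2)) = 0
Stationarity residual: grad f(x) + sum_i lambda_i a_i = (0, 0)
  -> stationarity OK
Primal feasibility (all g_i <= 0): OK
Dual feasibility (all lambda_i >= 0): OK
Complementary slackness (lambda_i * g_i(x) = 0 for all i): OK

Verdict: yes, KKT holds.

yes


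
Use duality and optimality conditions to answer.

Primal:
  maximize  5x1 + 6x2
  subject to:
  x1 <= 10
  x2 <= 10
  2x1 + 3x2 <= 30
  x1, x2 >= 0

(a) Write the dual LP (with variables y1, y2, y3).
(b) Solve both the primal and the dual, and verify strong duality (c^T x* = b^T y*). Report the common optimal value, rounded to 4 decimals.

The standard primal-dual pair for 'max c^T x s.t. A x <= b, x >= 0' is:
  Dual:  min b^T y  s.t.  A^T y >= c,  y >= 0.

So the dual LP is:
  minimize  10y1 + 10y2 + 30y3
  subject to:
    y1 + 2y3 >= 5
    y2 + 3y3 >= 6
    y1, y2, y3 >= 0

Solving the primal: x* = (10, 3.3333).
  primal value c^T x* = 70.
Solving the dual: y* = (1, 0, 2).
  dual value b^T y* = 70.
Strong duality: c^T x* = b^T y*. Confirmed.

70


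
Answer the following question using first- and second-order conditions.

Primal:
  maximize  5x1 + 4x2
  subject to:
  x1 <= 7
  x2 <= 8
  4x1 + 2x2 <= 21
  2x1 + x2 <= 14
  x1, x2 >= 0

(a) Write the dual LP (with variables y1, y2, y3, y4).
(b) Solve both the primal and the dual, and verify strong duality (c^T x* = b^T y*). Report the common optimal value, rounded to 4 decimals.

The standard primal-dual pair for 'max c^T x s.t. A x <= b, x >= 0' is:
  Dual:  min b^T y  s.t.  A^T y >= c,  y >= 0.

So the dual LP is:
  minimize  7y1 + 8y2 + 21y3 + 14y4
  subject to:
    y1 + 4y3 + 2y4 >= 5
    y2 + 2y3 + y4 >= 4
    y1, y2, y3, y4 >= 0

Solving the primal: x* = (1.25, 8).
  primal value c^T x* = 38.25.
Solving the dual: y* = (0, 1.5, 1.25, 0).
  dual value b^T y* = 38.25.
Strong duality: c^T x* = b^T y*. Confirmed.

38.25


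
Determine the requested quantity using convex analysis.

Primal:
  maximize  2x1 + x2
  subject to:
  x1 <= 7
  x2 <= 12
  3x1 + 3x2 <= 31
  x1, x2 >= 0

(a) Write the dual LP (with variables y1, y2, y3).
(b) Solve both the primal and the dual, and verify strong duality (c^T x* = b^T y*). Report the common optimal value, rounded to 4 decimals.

The standard primal-dual pair for 'max c^T x s.t. A x <= b, x >= 0' is:
  Dual:  min b^T y  s.t.  A^T y >= c,  y >= 0.

So the dual LP is:
  minimize  7y1 + 12y2 + 31y3
  subject to:
    y1 + 3y3 >= 2
    y2 + 3y3 >= 1
    y1, y2, y3 >= 0

Solving the primal: x* = (7, 3.3333).
  primal value c^T x* = 17.3333.
Solving the dual: y* = (1, 0, 0.3333).
  dual value b^T y* = 17.3333.
Strong duality: c^T x* = b^T y*. Confirmed.

17.3333


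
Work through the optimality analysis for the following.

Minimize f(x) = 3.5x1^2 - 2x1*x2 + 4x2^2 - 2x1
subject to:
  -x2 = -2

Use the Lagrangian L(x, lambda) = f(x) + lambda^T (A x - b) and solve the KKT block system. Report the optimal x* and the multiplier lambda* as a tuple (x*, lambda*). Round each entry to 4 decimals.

Form the Lagrangian:
  L(x, lambda) = (1/2) x^T Q x + c^T x + lambda^T (A x - b)
Stationarity (grad_x L = 0): Q x + c + A^T lambda = 0.
Primal feasibility: A x = b.

This gives the KKT block system:
  [ Q   A^T ] [ x     ]   [-c ]
  [ A    0  ] [ lambda ] = [ b ]

Solving the linear system:
  x*      = (0.8571, 2)
  lambda* = (14.2857)
  f(x*)   = 13.4286

x* = (0.8571, 2), lambda* = (14.2857)


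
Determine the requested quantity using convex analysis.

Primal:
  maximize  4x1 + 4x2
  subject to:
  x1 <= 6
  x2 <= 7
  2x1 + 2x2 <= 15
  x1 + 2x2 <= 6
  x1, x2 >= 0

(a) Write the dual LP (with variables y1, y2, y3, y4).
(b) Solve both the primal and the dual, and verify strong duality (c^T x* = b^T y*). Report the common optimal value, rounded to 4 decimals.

The standard primal-dual pair for 'max c^T x s.t. A x <= b, x >= 0' is:
  Dual:  min b^T y  s.t.  A^T y >= c,  y >= 0.

So the dual LP is:
  minimize  6y1 + 7y2 + 15y3 + 6y4
  subject to:
    y1 + 2y3 + y4 >= 4
    y2 + 2y3 + 2y4 >= 4
    y1, y2, y3, y4 >= 0

Solving the primal: x* = (6, 0).
  primal value c^T x* = 24.
Solving the dual: y* = (2, 0, 0, 2).
  dual value b^T y* = 24.
Strong duality: c^T x* = b^T y*. Confirmed.

24


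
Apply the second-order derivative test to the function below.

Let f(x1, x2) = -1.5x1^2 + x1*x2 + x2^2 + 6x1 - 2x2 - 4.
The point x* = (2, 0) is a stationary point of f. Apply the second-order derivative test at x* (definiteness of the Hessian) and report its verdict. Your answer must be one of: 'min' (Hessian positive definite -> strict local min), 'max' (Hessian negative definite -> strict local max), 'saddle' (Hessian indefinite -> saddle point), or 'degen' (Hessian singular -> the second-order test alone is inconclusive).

Compute the Hessian H = grad^2 f:
  H = [[-3, 1], [1, 2]]
Verify stationarity: grad f(x*) = H x* + g = (0, 0).
Eigenvalues of H: -3.1926, 2.1926.
Eigenvalues have mixed signs, so H is indefinite -> x* is a saddle point.

saddle


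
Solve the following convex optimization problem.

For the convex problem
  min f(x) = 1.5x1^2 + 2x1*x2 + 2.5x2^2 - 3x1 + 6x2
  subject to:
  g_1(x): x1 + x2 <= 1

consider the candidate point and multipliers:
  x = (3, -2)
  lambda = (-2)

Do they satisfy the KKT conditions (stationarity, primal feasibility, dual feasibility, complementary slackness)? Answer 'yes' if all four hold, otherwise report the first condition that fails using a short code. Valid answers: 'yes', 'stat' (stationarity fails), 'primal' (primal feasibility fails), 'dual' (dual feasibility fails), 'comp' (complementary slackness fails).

Gradient of f: grad f(x) = Q x + c = (2, 2)
Constraint values g_i(x) = a_i^T x - b_i:
  g_1((3, -2)) = 0
Stationarity residual: grad f(x) + sum_i lambda_i a_i = (0, 0)
  -> stationarity OK
Primal feasibility (all g_i <= 0): OK
Dual feasibility (all lambda_i >= 0): FAILS
Complementary slackness (lambda_i * g_i(x) = 0 for all i): OK

Verdict: the first failing condition is dual_feasibility -> dual.

dual


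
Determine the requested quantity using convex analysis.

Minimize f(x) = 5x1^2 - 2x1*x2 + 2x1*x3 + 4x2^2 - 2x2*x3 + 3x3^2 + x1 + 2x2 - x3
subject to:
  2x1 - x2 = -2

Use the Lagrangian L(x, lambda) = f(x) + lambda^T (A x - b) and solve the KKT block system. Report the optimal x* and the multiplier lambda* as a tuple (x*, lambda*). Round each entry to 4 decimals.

Form the Lagrangian:
  L(x, lambda) = (1/2) x^T Q x + c^T x + lambda^T (A x - b)
Stationarity (grad_x L = 0): Q x + c + A^T lambda = 0.
Primal feasibility: A x = b.

This gives the KKT block system:
  [ Q   A^T ] [ x     ]   [-c ]
  [ A    0  ] [ lambda ] = [ b ]

Solving the linear system:
  x*      = (-0.94, 0.12, 0.52)
  lambda* = (3.8)
  f(x*)   = 3.19

x* = (-0.94, 0.12, 0.52), lambda* = (3.8)


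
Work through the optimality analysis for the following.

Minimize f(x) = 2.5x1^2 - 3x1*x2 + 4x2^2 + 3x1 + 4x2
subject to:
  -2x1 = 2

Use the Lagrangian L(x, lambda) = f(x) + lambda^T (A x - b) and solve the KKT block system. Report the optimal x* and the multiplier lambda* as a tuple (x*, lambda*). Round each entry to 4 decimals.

Form the Lagrangian:
  L(x, lambda) = (1/2) x^T Q x + c^T x + lambda^T (A x - b)
Stationarity (grad_x L = 0): Q x + c + A^T lambda = 0.
Primal feasibility: A x = b.

This gives the KKT block system:
  [ Q   A^T ] [ x     ]   [-c ]
  [ A    0  ] [ lambda ] = [ b ]

Solving the linear system:
  x*      = (-1, -0.875)
  lambda* = (0.3125)
  f(x*)   = -3.5625

x* = (-1, -0.875), lambda* = (0.3125)


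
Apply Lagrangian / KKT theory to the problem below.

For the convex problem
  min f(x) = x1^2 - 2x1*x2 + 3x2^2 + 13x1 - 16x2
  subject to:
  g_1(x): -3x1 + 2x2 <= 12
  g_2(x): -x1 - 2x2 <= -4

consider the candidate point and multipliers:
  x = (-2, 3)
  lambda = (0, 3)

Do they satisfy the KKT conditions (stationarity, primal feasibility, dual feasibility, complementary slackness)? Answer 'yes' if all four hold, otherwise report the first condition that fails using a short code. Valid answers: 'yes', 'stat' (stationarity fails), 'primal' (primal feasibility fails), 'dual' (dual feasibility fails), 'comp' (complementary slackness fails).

Gradient of f: grad f(x) = Q x + c = (3, 6)
Constraint values g_i(x) = a_i^T x - b_i:
  g_1((-2, 3)) = 0
  g_2((-2, 3)) = 0
Stationarity residual: grad f(x) + sum_i lambda_i a_i = (0, 0)
  -> stationarity OK
Primal feasibility (all g_i <= 0): OK
Dual feasibility (all lambda_i >= 0): OK
Complementary slackness (lambda_i * g_i(x) = 0 for all i): OK

Verdict: yes, KKT holds.

yes


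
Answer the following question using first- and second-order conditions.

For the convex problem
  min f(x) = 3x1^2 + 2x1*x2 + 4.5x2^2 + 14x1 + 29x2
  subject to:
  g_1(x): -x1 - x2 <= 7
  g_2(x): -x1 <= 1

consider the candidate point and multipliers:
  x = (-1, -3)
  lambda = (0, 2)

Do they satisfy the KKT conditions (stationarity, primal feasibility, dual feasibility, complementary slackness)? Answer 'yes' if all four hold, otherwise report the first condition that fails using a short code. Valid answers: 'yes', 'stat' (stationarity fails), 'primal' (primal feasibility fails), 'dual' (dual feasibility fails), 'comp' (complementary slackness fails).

Gradient of f: grad f(x) = Q x + c = (2, 0)
Constraint values g_i(x) = a_i^T x - b_i:
  g_1((-1, -3)) = -3
  g_2((-1, -3)) = 0
Stationarity residual: grad f(x) + sum_i lambda_i a_i = (0, 0)
  -> stationarity OK
Primal feasibility (all g_i <= 0): OK
Dual feasibility (all lambda_i >= 0): OK
Complementary slackness (lambda_i * g_i(x) = 0 for all i): OK

Verdict: yes, KKT holds.

yes


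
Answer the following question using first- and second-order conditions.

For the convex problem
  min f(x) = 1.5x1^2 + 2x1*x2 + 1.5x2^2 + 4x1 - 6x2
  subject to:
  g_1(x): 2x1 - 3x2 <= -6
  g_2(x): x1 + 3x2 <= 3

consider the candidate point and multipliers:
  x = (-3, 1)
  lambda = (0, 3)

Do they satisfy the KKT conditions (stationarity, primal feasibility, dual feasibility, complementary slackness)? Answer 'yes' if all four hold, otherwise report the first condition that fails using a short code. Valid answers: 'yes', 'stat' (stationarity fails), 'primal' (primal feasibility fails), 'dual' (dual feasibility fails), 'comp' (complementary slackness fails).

Gradient of f: grad f(x) = Q x + c = (-3, -9)
Constraint values g_i(x) = a_i^T x - b_i:
  g_1((-3, 1)) = -3
  g_2((-3, 1)) = -3
Stationarity residual: grad f(x) + sum_i lambda_i a_i = (0, 0)
  -> stationarity OK
Primal feasibility (all g_i <= 0): OK
Dual feasibility (all lambda_i >= 0): OK
Complementary slackness (lambda_i * g_i(x) = 0 for all i): FAILS

Verdict: the first failing condition is complementary_slackness -> comp.

comp
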